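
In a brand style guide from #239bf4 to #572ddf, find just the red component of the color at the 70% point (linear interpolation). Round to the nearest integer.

71

R₁ = 35 (from #239bf4), R₂ = 87 (from #572ddf).
R = 35 + 0.7 × (87 − 35) = 71.4 → 71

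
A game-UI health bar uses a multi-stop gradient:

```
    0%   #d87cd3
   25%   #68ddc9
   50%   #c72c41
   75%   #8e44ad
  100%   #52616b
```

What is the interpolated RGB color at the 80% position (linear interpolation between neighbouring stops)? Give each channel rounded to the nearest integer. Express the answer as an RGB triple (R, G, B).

80% lies between the 75% and 100% stops, so the local fraction is t = (80 − 75)/(100 − 75) = 5/25 ≈ 0.2.
#8e44ad → (142, 68, 173); #52616b → (82, 97, 107).
R = 142 + 0.2 × (82 − 142) = 130 → 130
G = 68 + 0.2 × (97 − 68) = 73.8 → 74
B = 173 + 0.2 × (107 − 173) = 159.8 → 160

(130, 74, 160)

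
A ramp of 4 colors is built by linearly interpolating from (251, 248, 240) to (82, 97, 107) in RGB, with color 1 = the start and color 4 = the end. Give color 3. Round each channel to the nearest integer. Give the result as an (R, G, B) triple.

With 4 swatches and endpoints inclusive, swatch 3 sits at t = (3 − 1)/(4 − 1) = 2/3 ≈ 0.6667.
R = 251 + 0.6667 × (82 − 251) = 138.328 → 138
G = 248 + 0.6667 × (97 − 248) = 147.328 → 147
B = 240 + 0.6667 × (107 − 240) = 151.329 → 151

(138, 147, 151)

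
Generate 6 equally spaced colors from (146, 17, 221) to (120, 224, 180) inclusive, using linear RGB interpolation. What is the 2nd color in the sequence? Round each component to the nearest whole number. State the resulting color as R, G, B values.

With 6 swatches and endpoints inclusive, swatch 2 sits at t = (2 − 1)/(6 − 1) = 1/5 ≈ 0.2.
R = 146 + 0.2 × (120 − 146) = 140.8 → 141
G = 17 + 0.2 × (224 − 17) = 58.4 → 58
B = 221 + 0.2 × (180 − 221) = 212.8 → 213

(141, 58, 213)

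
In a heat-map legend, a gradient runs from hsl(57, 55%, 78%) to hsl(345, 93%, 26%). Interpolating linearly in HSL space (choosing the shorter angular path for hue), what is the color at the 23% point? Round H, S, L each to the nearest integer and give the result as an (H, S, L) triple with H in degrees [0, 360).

Hue: 345 − 57 = 288°, but |288| > 180 so the shorter arc goes the other way: Δh = 288 − 360 = -72°.
H = 57 + 0.23 × (-72) = 40.44 → 40°
S = 55 + 0.23 × (93 − 55) = 63.74 → 64%
L = 78 + 0.23 × (26 − 78) = 66.04 → 66%

(40, 64, 66)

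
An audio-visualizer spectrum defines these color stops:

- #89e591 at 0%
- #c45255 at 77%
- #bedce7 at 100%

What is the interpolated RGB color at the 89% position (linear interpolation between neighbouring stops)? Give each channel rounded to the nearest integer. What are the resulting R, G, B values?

89% lies between the 77% and 100% stops, so the local fraction is t = (89 − 77)/(100 − 77) = 12/23 ≈ 0.5217.
#c45255 → (196, 82, 85); #bedce7 → (190, 220, 231).
R = 196 + 0.5217 × (190 − 196) = 192.87 → 193
G = 82 + 0.5217 × (220 − 82) = 153.995 → 154
B = 85 + 0.5217 × (231 − 85) = 161.168 → 161

(193, 154, 161)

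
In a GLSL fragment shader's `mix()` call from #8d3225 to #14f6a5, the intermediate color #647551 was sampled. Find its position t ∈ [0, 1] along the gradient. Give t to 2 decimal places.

0.34

Invert the lerp on the G channel (largest span, 196): t = (117 − 50) / (246 − 50) = 67/196 = 0.34184.
Check on R: (100 − 141)/(20 − 141) = 0.3388 ✓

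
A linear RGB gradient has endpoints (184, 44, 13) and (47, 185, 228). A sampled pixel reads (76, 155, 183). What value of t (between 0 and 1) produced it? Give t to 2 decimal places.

0.79

Invert the lerp on the B channel (largest span, 215): t = (183 − 13) / (228 − 13) = 170/215 = 0.7907.
Check on R: (76 − 184)/(47 − 184) = 0.7883 ✓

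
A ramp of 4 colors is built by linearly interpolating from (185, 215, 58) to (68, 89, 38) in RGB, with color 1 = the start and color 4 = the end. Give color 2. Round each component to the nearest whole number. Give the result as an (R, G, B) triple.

With 4 swatches and endpoints inclusive, swatch 2 sits at t = (2 − 1)/(4 − 1) = 1/3 ≈ 0.3333.
R = 185 + 0.3333 × (68 − 185) = 146.004 → 146
G = 215 + 0.3333 × (89 − 215) = 173.004 → 173
B = 58 + 0.3333 × (38 − 58) = 51.334 → 51

(146, 173, 51)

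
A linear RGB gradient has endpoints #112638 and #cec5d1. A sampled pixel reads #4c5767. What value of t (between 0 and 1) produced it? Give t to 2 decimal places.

0.31

Invert the lerp on the R channel (largest span, 189): t = (76 − 17) / (206 − 17) = 59/189 = 0.31217.
Check on G: (87 − 38)/(197 − 38) = 0.3082 ✓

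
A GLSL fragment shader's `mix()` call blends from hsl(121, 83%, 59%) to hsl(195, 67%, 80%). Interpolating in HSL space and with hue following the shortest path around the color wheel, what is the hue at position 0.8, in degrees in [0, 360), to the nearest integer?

180

Hue arc: Δh = 195 − 121 = 74° (|Δh| ≤ 180, already the shorter path).
H = 121 + 0.8 × (74) = 180.2 → 180°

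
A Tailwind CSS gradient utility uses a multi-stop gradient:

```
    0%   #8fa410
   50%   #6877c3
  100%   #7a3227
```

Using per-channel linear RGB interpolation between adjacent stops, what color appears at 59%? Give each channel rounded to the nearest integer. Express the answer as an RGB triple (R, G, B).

59% lies between the 50% and 100% stops, so the local fraction is t = (59 − 50)/(100 − 50) = 9/50 ≈ 0.18.
#6877c3 → (104, 119, 195); #7a3227 → (122, 50, 39).
R = 104 + 0.18 × (122 − 104) = 107.24 → 107
G = 119 + 0.18 × (50 − 119) = 106.58 → 107
B = 195 + 0.18 × (39 − 195) = 166.92 → 167

(107, 107, 167)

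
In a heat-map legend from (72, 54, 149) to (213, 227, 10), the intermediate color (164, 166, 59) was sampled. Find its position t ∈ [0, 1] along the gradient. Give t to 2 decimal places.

Invert the lerp on the G channel (largest span, 173): t = (166 − 54) / (227 − 54) = 112/173 = 0.6474.
Check on R: (164 − 72)/(213 − 72) = 0.6525 ✓

0.65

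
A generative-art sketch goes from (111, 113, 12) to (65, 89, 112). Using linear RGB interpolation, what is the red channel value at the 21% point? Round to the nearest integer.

101

R = 111 + 0.21 × (65 − 111) = 101.34 → 101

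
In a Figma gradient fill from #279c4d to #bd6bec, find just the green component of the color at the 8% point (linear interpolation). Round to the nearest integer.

152

G₁ = 156 (from #279c4d), G₂ = 107 (from #bd6bec).
G = 156 + 0.08 × (107 − 156) = 152.08 → 152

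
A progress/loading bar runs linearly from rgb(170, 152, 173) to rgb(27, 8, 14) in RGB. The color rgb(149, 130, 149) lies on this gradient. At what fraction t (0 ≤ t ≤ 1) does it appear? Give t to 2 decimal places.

0.15

Invert the lerp on the B channel (largest span, 159): t = (149 − 173) / (14 − 173) = -24/-159 = 0.15094.
Check on R: (149 − 170)/(27 − 170) = 0.1469 ✓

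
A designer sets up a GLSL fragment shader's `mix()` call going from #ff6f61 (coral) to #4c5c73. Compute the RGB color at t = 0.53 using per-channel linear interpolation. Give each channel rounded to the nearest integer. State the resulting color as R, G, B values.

#ff6f61 → (255, 111, 97); #4c5c73 → (76, 92, 115).
R = 255 + 0.53 × (76 − 255) = 255 + 0.53 × -179 = 160.13 → 160
G = 111 + 0.53 × (92 − 111) = 111 + 0.53 × -19 = 100.93 → 101
B = 97 + 0.53 × (115 − 97) = 97 + 0.53 × 18 = 106.54 → 107
So the blended color is (160, 101, 107), about #a0656b.

(160, 101, 107)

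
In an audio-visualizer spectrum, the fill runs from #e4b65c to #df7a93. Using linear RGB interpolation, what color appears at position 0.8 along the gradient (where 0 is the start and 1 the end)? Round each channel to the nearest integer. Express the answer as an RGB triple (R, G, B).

(224, 134, 136)

#e4b65c → (228, 182, 92); #df7a93 → (223, 122, 147).
R = 228 + 0.8 × (223 − 228) = 228 + 0.8 × -5 = 224 → 224
G = 182 + 0.8 × (122 − 182) = 182 + 0.8 × -60 = 134 → 134
B = 92 + 0.8 × (147 − 92) = 92 + 0.8 × 55 = 136 → 136
So the blended color is (224, 134, 136), about #e08688.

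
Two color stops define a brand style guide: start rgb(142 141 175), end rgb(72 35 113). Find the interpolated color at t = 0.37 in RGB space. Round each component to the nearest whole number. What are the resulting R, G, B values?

(116, 102, 152)

R = 142 + 0.37 × (72 − 142) = 142 + 0.37 × -70 = 116.1 → 116
G = 141 + 0.37 × (35 − 141) = 141 + 0.37 × -106 = 101.78 → 102
B = 175 + 0.37 × (113 − 175) = 175 + 0.37 × -62 = 152.06 → 152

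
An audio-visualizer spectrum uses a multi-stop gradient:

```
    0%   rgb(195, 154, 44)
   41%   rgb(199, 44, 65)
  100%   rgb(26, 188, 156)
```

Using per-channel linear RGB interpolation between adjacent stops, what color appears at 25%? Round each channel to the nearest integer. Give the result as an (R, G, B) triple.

25% lies between the 0% and 41% stops, so the local fraction is t = (25 − 0)/(41 − 0) = 25/41 ≈ 0.6098.
R = 195 + 0.6098 × (199 − 195) = 197.439 → 197
G = 154 + 0.6098 × (44 − 154) = 86.922 → 87
B = 44 + 0.6098 × (65 − 44) = 56.806 → 57

(197, 87, 57)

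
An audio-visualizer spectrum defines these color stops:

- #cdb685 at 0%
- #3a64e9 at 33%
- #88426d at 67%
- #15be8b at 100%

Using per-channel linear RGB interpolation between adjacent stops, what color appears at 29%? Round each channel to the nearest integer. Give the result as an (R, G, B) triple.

(76, 110, 221)

29% lies between the 0% and 33% stops, so the local fraction is t = (29 − 0)/(33 − 0) = 29/33 ≈ 0.8788.
#cdb685 → (205, 182, 133); #3a64e9 → (58, 100, 233).
R = 205 + 0.8788 × (58 − 205) = 75.816 → 76
G = 182 + 0.8788 × (100 − 182) = 109.938 → 110
B = 133 + 0.8788 × (233 − 133) = 220.88 → 221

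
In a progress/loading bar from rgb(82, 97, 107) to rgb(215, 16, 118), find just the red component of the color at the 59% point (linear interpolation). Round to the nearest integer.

R = 82 + 0.59 × (215 − 82) = 160.47 → 160

160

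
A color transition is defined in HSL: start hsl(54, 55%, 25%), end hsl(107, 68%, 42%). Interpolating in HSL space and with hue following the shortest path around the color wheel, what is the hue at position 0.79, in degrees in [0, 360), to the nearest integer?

Hue arc: Δh = 107 − 54 = 53° (|Δh| ≤ 180, already the shorter path).
H = 54 + 0.79 × (53) = 95.87 → 96°

96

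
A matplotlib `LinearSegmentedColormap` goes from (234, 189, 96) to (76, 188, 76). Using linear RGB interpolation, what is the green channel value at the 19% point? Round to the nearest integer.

189

G = 189 + 0.19 × (188 − 189) = 188.81 → 189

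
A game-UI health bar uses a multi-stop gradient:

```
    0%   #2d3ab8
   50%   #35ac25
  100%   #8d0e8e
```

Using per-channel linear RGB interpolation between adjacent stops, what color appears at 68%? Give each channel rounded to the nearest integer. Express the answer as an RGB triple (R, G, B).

(85, 115, 75)

68% lies between the 50% and 100% stops, so the local fraction is t = (68 − 50)/(100 − 50) = 18/50 ≈ 0.36.
#35ac25 → (53, 172, 37); #8d0e8e → (141, 14, 142).
R = 53 + 0.36 × (141 − 53) = 84.68 → 85
G = 172 + 0.36 × (14 − 172) = 115.12 → 115
B = 37 + 0.36 × (142 − 37) = 74.8 → 75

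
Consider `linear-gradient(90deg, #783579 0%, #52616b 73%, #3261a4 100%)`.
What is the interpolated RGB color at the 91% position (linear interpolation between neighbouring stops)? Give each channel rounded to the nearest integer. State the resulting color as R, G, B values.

91% lies between the 73% and 100% stops, so the local fraction is t = (91 − 73)/(100 − 73) = 18/27 ≈ 0.6667.
#52616b → (82, 97, 107); #3261a4 → (50, 97, 164).
R = 82 + 0.6667 × (50 − 82) = 60.666 → 61
G = 97 + 0.6667 × (97 − 97) = 97 → 97
B = 107 + 0.6667 × (164 − 107) = 145.002 → 145

(61, 97, 145)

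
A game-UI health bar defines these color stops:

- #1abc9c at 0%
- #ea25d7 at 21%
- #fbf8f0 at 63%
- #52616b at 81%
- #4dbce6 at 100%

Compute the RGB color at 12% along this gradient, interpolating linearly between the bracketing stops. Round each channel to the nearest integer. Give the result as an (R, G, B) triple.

12% lies between the 0% and 21% stops, so the local fraction is t = (12 − 0)/(21 − 0) = 12/21 ≈ 0.5714.
#1abc9c → (26, 188, 156); #ea25d7 → (234, 37, 215).
R = 26 + 0.5714 × (234 − 26) = 144.851 → 145
G = 188 + 0.5714 × (37 − 188) = 101.719 → 102
B = 156 + 0.5714 × (215 − 156) = 189.713 → 190

(145, 102, 190)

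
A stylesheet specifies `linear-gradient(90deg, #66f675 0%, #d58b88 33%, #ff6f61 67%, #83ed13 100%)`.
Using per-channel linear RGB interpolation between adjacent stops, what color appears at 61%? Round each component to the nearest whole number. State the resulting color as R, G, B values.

(248, 116, 104)

61% lies between the 33% and 67% stops, so the local fraction is t = (61 − 33)/(67 − 33) = 28/34 ≈ 0.8235.
#d58b88 → (213, 139, 136); #ff6f61 → (255, 111, 97).
R = 213 + 0.8235 × (255 − 213) = 247.587 → 248
G = 139 + 0.8235 × (111 − 139) = 115.942 → 116
B = 136 + 0.8235 × (97 − 136) = 103.883 → 104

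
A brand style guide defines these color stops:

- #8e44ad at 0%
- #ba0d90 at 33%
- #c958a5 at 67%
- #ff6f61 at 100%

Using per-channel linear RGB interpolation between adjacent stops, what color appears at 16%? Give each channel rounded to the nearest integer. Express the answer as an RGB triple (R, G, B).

(163, 41, 159)

16% lies between the 0% and 33% stops, so the local fraction is t = (16 − 0)/(33 − 0) = 16/33 ≈ 0.4848.
#8e44ad → (142, 68, 173); #ba0d90 → (186, 13, 144).
R = 142 + 0.4848 × (186 − 142) = 163.331 → 163
G = 68 + 0.4848 × (13 − 68) = 41.336 → 41
B = 173 + 0.4848 × (144 − 173) = 158.941 → 159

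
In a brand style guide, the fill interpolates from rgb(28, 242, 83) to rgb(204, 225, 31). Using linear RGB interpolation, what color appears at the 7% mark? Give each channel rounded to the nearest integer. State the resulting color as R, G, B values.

7% corresponds to t = 0.07.
R = 28 + 0.07 × (204 − 28) = 28 + 0.07 × 176 = 40.32 → 40
G = 242 + 0.07 × (225 − 242) = 242 + 0.07 × -17 = 240.81 → 241
B = 83 + 0.07 × (31 − 83) = 83 + 0.07 × -52 = 79.36 → 79

(40, 241, 79)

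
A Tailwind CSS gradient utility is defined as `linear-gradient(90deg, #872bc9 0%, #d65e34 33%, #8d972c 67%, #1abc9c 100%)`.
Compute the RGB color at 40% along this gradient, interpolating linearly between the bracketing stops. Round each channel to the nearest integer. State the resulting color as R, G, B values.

40% lies between the 33% and 67% stops, so the local fraction is t = (40 − 33)/(67 − 33) = 7/34 ≈ 0.2059.
#d65e34 → (214, 94, 52); #8d972c → (141, 151, 44).
R = 214 + 0.2059 × (141 − 214) = 198.969 → 199
G = 94 + 0.2059 × (151 − 94) = 105.736 → 106
B = 52 + 0.2059 × (44 − 52) = 50.353 → 50

(199, 106, 50)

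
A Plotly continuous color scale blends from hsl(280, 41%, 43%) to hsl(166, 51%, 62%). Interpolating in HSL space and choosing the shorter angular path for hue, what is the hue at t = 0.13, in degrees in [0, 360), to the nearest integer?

Hue arc: Δh = 166 − 280 = -114° (|Δh| ≤ 180, already the shorter path).
H = 280 + 0.13 × (-114) = 265.18 → 265°

265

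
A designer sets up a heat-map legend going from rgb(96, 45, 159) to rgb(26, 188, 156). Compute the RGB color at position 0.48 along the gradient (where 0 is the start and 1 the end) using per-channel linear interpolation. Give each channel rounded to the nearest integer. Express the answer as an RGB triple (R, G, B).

(62, 114, 158)

R = 96 + 0.48 × (26 − 96) = 96 + 0.48 × -70 = 62.4 → 62
G = 45 + 0.48 × (188 − 45) = 45 + 0.48 × 143 = 113.64 → 114
B = 159 + 0.48 × (156 − 159) = 159 + 0.48 × -3 = 157.56 → 158
So the blended color is (62, 114, 158), about #3e729e.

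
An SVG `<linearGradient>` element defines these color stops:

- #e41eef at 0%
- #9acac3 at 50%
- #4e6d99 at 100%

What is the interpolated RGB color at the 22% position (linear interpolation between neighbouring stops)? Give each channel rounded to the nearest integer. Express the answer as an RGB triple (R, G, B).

22% lies between the 0% and 50% stops, so the local fraction is t = (22 − 0)/(50 − 0) = 22/50 ≈ 0.44.
#e41eef → (228, 30, 239); #9acac3 → (154, 202, 195).
R = 228 + 0.44 × (154 − 228) = 195.44 → 195
G = 30 + 0.44 × (202 − 30) = 105.68 → 106
B = 239 + 0.44 × (195 − 239) = 219.64 → 220

(195, 106, 220)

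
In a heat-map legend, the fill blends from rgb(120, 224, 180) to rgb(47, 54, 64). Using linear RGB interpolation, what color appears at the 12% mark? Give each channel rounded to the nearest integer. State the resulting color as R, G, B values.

(111, 204, 166)

12% corresponds to t = 0.12.
R = 120 + 0.12 × (47 − 120) = 120 + 0.12 × -73 = 111.24 → 111
G = 224 + 0.12 × (54 − 224) = 224 + 0.12 × -170 = 203.6 → 204
B = 180 + 0.12 × (64 − 180) = 180 + 0.12 × -116 = 166.08 → 166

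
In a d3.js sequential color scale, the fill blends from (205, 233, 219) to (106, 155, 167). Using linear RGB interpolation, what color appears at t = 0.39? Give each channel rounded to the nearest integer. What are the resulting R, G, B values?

R = 205 + 0.39 × (106 − 205) = 205 + 0.39 × -99 = 166.39 → 166
G = 233 + 0.39 × (155 − 233) = 233 + 0.39 × -78 = 202.58 → 203
B = 219 + 0.39 × (167 − 219) = 219 + 0.39 × -52 = 198.72 → 199
So the blended color is (166, 203, 199), about #a6cbc7.

(166, 203, 199)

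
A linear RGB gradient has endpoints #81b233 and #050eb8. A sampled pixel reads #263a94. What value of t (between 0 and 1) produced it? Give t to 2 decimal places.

Invert the lerp on the G channel (largest span, 164): t = (58 − 178) / (14 − 178) = -120/-164 = 0.73171.
Check on R: (38 − 129)/(5 − 129) = 0.7339 ✓

0.73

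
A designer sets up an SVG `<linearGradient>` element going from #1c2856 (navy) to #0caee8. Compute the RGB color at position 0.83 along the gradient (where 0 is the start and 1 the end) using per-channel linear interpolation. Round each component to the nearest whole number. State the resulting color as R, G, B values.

#1c2856 → (28, 40, 86); #0caee8 → (12, 174, 232).
R = 28 + 0.83 × (12 − 28) = 28 + 0.83 × -16 = 14.72 → 15
G = 40 + 0.83 × (174 − 40) = 40 + 0.83 × 134 = 151.22 → 151
B = 86 + 0.83 × (232 − 86) = 86 + 0.83 × 146 = 207.18 → 207
So the blended color is (15, 151, 207), about #0f97cf.

(15, 151, 207)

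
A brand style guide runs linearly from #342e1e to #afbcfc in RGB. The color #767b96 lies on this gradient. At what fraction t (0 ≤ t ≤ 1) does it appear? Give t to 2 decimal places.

Invert the lerp on the B channel (largest span, 222): t = (150 − 30) / (252 − 30) = 120/222 = 0.54054.
Check on R: (118 − 52)/(175 − 52) = 0.5366 ✓

0.54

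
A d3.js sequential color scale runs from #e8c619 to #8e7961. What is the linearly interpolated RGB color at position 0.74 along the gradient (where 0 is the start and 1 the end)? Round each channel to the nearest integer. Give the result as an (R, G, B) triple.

(165, 141, 78)

#e8c619 → (232, 198, 25); #8e7961 → (142, 121, 97).
R = 232 + 0.74 × (142 − 232) = 232 + 0.74 × -90 = 165.4 → 165
G = 198 + 0.74 × (121 − 198) = 198 + 0.74 × -77 = 141.02 → 141
B = 25 + 0.74 × (97 − 25) = 25 + 0.74 × 72 = 78.28 → 78
So the blended color is (165, 141, 78), about #a58d4e.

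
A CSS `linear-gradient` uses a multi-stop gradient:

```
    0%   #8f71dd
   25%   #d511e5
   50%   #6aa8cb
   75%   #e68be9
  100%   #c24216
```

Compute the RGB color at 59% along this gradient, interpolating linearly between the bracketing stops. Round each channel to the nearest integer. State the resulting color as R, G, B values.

(151, 158, 214)

59% lies between the 50% and 75% stops, so the local fraction is t = (59 − 50)/(75 − 50) = 9/25 ≈ 0.36.
#6aa8cb → (106, 168, 203); #e68be9 → (230, 139, 233).
R = 106 + 0.36 × (230 − 106) = 150.64 → 151
G = 168 + 0.36 × (139 − 168) = 157.56 → 158
B = 203 + 0.36 × (233 − 203) = 213.8 → 214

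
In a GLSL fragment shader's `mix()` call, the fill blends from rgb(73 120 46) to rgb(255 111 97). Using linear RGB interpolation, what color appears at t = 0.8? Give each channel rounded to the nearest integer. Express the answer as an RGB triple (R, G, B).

R = 73 + 0.8 × (255 − 73) = 73 + 0.8 × 182 = 218.6 → 219
G = 120 + 0.8 × (111 − 120) = 120 + 0.8 × -9 = 112.8 → 113
B = 46 + 0.8 × (97 − 46) = 46 + 0.8 × 51 = 86.8 → 87

(219, 113, 87)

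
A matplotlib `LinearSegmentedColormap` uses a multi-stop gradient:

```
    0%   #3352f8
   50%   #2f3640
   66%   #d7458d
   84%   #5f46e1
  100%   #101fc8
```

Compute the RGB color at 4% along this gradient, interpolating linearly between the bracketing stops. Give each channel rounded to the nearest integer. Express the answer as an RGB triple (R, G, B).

(51, 80, 233)

4% lies between the 0% and 50% stops, so the local fraction is t = (4 − 0)/(50 − 0) = 4/50 ≈ 0.08.
#3352f8 → (51, 82, 248); #2f3640 → (47, 54, 64).
R = 51 + 0.08 × (47 − 51) = 50.68 → 51
G = 82 + 0.08 × (54 − 82) = 79.76 → 80
B = 248 + 0.08 × (64 − 248) = 233.28 → 233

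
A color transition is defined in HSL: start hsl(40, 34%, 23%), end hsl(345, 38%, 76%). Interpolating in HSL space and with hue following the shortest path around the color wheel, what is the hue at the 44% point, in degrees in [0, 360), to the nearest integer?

Hue: 345 − 40 = 305°, but |305| > 180 so the shorter arc goes the other way: Δh = 305 − 360 = -55°.
H = 40 + 0.44 × (-55) = 15.8 → 16°

16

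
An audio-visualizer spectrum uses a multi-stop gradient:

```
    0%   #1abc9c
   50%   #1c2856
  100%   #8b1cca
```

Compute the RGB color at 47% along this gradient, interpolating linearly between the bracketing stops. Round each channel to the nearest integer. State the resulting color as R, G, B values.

(28, 49, 90)

47% lies between the 0% and 50% stops, so the local fraction is t = (47 − 0)/(50 − 0) = 47/50 ≈ 0.94.
#1abc9c → (26, 188, 156); #1c2856 → (28, 40, 86).
R = 26 + 0.94 × (28 − 26) = 27.88 → 28
G = 188 + 0.94 × (40 − 188) = 48.88 → 49
B = 156 + 0.94 × (86 − 156) = 90.2 → 90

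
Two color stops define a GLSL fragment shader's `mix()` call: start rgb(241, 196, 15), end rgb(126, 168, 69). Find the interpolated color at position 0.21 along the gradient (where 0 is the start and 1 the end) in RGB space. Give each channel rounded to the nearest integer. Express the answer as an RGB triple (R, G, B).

(217, 190, 26)

R = 241 + 0.21 × (126 − 241) = 241 + 0.21 × -115 = 216.85 → 217
G = 196 + 0.21 × (168 − 196) = 196 + 0.21 × -28 = 190.12 → 190
B = 15 + 0.21 × (69 − 15) = 15 + 0.21 × 54 = 26.34 → 26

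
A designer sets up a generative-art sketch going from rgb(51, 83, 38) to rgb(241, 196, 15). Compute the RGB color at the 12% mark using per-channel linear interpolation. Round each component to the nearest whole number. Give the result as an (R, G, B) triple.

(74, 97, 35)

12% corresponds to t = 0.12.
R = 51 + 0.12 × (241 − 51) = 51 + 0.12 × 190 = 73.8 → 74
G = 83 + 0.12 × (196 − 83) = 83 + 0.12 × 113 = 96.56 → 97
B = 38 + 0.12 × (15 − 38) = 38 + 0.12 × -23 = 35.24 → 35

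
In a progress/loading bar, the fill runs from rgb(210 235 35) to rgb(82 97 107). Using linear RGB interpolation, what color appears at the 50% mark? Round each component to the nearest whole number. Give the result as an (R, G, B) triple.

(146, 166, 71)

50% corresponds to t = 0.5.
R = 210 + 0.5 × (82 − 210) = 210 + 0.5 × -128 = 146 → 146
G = 235 + 0.5 × (97 − 235) = 235 + 0.5 × -138 = 166 → 166
B = 35 + 0.5 × (107 − 35) = 35 + 0.5 × 72 = 71 → 71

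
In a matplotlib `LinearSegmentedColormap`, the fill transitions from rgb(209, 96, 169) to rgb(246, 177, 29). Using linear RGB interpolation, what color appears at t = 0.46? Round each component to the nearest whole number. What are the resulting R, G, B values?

R = 209 + 0.46 × (246 − 209) = 209 + 0.46 × 37 = 226.02 → 226
G = 96 + 0.46 × (177 − 96) = 96 + 0.46 × 81 = 133.26 → 133
B = 169 + 0.46 × (29 − 169) = 169 + 0.46 × -140 = 104.6 → 105

(226, 133, 105)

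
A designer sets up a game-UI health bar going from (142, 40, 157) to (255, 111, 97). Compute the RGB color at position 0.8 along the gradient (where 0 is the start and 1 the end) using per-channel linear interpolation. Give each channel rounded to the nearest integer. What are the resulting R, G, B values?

R = 142 + 0.8 × (255 − 142) = 142 + 0.8 × 113 = 232.4 → 232
G = 40 + 0.8 × (111 − 40) = 40 + 0.8 × 71 = 96.8 → 97
B = 157 + 0.8 × (97 − 157) = 157 + 0.8 × -60 = 109 → 109
So the blended color is (232, 97, 109), about #e8616d.

(232, 97, 109)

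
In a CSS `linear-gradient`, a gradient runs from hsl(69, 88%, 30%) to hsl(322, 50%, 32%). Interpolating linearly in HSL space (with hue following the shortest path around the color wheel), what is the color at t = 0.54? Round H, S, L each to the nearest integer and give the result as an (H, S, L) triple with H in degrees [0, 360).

Hue: 322 − 69 = 253°, but |253| > 180 so the shorter arc goes the other way: Δh = 253 − 360 = -107°.
H = 69 + 0.54 × (-107) = 11.22 → 11°
S = 88 + 0.54 × (50 − 88) = 67.48 → 67%
L = 30 + 0.54 × (32 − 30) = 31.08 → 31%

(11, 67, 31)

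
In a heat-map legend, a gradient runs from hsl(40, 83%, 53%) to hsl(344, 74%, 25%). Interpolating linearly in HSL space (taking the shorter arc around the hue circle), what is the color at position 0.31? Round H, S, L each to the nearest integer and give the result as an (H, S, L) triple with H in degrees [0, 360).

Hue: 344 − 40 = 304°, but |304| > 180 so the shorter arc goes the other way: Δh = 304 − 360 = -56°.
H = 40 + 0.31 × (-56) = 22.64 → 23°
S = 83 + 0.31 × (74 − 83) = 80.21 → 80%
L = 53 + 0.31 × (25 − 53) = 44.32 → 44%

(23, 80, 44)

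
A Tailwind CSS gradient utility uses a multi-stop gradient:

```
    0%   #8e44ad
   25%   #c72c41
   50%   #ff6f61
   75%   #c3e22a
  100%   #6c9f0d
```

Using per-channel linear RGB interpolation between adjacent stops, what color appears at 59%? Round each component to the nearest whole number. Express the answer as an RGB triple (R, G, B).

59% lies between the 50% and 75% stops, so the local fraction is t = (59 − 50)/(75 − 50) = 9/25 ≈ 0.36.
#ff6f61 → (255, 111, 97); #c3e22a → (195, 226, 42).
R = 255 + 0.36 × (195 − 255) = 233.4 → 233
G = 111 + 0.36 × (226 − 111) = 152.4 → 152
B = 97 + 0.36 × (42 − 97) = 77.2 → 77

(233, 152, 77)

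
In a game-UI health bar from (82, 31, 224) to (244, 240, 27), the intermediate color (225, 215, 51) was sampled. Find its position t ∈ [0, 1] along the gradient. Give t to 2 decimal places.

0.88

Invert the lerp on the G channel (largest span, 209): t = (215 − 31) / (240 − 31) = 184/209 = 0.88038.
Check on R: (225 − 82)/(244 − 82) = 0.8827 ✓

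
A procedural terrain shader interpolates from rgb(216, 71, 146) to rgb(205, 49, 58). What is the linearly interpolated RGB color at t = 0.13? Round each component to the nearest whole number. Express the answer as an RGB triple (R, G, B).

R = 216 + 0.13 × (205 − 216) = 216 + 0.13 × -11 = 214.57 → 215
G = 71 + 0.13 × (49 − 71) = 71 + 0.13 × -22 = 68.14 → 68
B = 146 + 0.13 × (58 − 146) = 146 + 0.13 × -88 = 134.56 → 135

(215, 68, 135)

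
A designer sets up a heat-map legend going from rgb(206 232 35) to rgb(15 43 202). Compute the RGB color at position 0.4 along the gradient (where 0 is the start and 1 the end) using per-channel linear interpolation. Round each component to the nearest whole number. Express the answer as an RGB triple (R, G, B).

R = 206 + 0.4 × (15 − 206) = 206 + 0.4 × -191 = 129.6 → 130
G = 232 + 0.4 × (43 − 232) = 232 + 0.4 × -189 = 156.4 → 156
B = 35 + 0.4 × (202 − 35) = 35 + 0.4 × 167 = 101.8 → 102

(130, 156, 102)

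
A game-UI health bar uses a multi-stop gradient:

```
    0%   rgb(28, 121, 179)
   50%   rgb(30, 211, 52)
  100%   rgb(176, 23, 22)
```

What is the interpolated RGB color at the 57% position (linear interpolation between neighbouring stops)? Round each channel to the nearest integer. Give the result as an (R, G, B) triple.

57% lies between the 50% and 100% stops, so the local fraction is t = (57 − 50)/(100 − 50) = 7/50 ≈ 0.14.
R = 30 + 0.14 × (176 − 30) = 50.44 → 50
G = 211 + 0.14 × (23 − 211) = 184.68 → 185
B = 52 + 0.14 × (22 − 52) = 47.8 → 48

(50, 185, 48)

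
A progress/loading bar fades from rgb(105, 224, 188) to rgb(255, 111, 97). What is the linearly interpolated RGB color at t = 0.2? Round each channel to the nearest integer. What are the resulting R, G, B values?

R = 105 + 0.2 × (255 − 105) = 105 + 0.2 × 150 = 135 → 135
G = 224 + 0.2 × (111 − 224) = 224 + 0.2 × -113 = 201.4 → 201
B = 188 + 0.2 × (97 − 188) = 188 + 0.2 × -91 = 169.8 → 170
So the blended color is (135, 201, 170), about #87c9aa.

(135, 201, 170)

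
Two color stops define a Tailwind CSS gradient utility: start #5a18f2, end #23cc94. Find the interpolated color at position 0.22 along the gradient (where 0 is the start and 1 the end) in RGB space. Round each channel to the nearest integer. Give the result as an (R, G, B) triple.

(78, 64, 221)

#5a18f2 → (90, 24, 242); #23cc94 → (35, 204, 148).
R = 90 + 0.22 × (35 − 90) = 90 + 0.22 × -55 = 77.9 → 78
G = 24 + 0.22 × (204 − 24) = 24 + 0.22 × 180 = 63.6 → 64
B = 242 + 0.22 × (148 − 242) = 242 + 0.22 × -94 = 221.32 → 221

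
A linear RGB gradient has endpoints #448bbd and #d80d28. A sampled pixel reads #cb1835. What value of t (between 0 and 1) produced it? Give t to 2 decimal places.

Invert the lerp on the B channel (largest span, 149): t = (53 − 189) / (40 − 189) = -136/-149 = 0.91275.
Check on R: (203 − 68)/(216 − 68) = 0.9122 ✓

0.91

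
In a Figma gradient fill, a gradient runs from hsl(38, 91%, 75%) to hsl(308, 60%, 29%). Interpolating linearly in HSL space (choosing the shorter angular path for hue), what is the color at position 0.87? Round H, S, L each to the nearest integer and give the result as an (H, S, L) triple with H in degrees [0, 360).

Hue: 308 − 38 = 270°, but |270| > 180 so the shorter arc goes the other way: Δh = 270 − 360 = -90°.
H = 38 + 0.87 × (-90) = -40.3 → -40 → -40 mod 360 = 320°
S = 91 + 0.87 × (60 − 91) = 64.03 → 64%
L = 75 + 0.87 × (29 − 75) = 34.98 → 35%

(320, 64, 35)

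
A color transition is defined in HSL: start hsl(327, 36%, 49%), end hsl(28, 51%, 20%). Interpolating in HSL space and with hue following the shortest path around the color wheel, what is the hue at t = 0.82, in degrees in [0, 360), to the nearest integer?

17

Hue: 28 − 327 = -299°, but |-299| > 180 so the shorter arc goes the other way: Δh = -299 + 360 = 61°.
H = 327 + 0.82 × (61) = 377.02 → 377 → 377 mod 360 = 17°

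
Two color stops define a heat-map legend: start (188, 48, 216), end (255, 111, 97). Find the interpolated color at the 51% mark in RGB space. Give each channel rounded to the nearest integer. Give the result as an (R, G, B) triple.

(222, 80, 155)

51% corresponds to t = 0.51.
R = 188 + 0.51 × (255 − 188) = 188 + 0.51 × 67 = 222.17 → 222
G = 48 + 0.51 × (111 − 48) = 48 + 0.51 × 63 = 80.13 → 80
B = 216 + 0.51 × (97 − 216) = 216 + 0.51 × -119 = 155.31 → 155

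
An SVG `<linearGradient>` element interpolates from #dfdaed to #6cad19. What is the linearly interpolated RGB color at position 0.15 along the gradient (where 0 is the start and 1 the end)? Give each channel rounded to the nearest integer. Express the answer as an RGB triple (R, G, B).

#dfdaed → (223, 218, 237); #6cad19 → (108, 173, 25).
R = 223 + 0.15 × (108 − 223) = 223 + 0.15 × -115 = 205.75 → 206
G = 218 + 0.15 × (173 − 218) = 218 + 0.15 × -45 = 211.25 → 211
B = 237 + 0.15 × (25 − 237) = 237 + 0.15 × -212 = 205.2 → 205

(206, 211, 205)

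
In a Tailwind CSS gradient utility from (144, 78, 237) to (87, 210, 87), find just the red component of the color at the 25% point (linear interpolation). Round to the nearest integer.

130

R = 144 + 0.25 × (87 − 144) = 129.75 → 130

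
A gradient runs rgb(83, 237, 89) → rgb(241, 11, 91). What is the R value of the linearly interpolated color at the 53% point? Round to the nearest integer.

R = 83 + 0.53 × (241 − 83) = 166.74 → 167

167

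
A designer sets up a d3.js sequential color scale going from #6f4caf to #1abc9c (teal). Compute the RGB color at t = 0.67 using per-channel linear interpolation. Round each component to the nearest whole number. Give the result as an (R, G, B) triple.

(54, 151, 162)

#6f4caf → (111, 76, 175); #1abc9c → (26, 188, 156).
R = 111 + 0.67 × (26 − 111) = 111 + 0.67 × -85 = 54.05 → 54
G = 76 + 0.67 × (188 − 76) = 76 + 0.67 × 112 = 151.04 → 151
B = 175 + 0.67 × (156 − 175) = 175 + 0.67 × -19 = 162.27 → 162
So the blended color is (54, 151, 162), about #3697a2.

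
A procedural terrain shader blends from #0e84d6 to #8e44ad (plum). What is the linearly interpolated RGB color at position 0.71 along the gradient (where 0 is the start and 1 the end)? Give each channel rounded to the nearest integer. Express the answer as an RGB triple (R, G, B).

#0e84d6 → (14, 132, 214); #8e44ad → (142, 68, 173).
R = 14 + 0.71 × (142 − 14) = 14 + 0.71 × 128 = 104.88 → 105
G = 132 + 0.71 × (68 − 132) = 132 + 0.71 × -64 = 86.56 → 87
B = 214 + 0.71 × (173 − 214) = 214 + 0.71 × -41 = 184.89 → 185

(105, 87, 185)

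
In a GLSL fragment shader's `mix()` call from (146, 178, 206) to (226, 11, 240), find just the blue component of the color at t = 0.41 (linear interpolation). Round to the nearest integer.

220

B = 206 + 0.41 × (240 − 206) = 219.94 → 220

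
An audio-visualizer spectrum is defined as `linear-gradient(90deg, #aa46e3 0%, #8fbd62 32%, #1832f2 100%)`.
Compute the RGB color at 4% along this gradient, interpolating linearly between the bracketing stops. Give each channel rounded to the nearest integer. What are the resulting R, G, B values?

4% lies between the 0% and 32% stops, so the local fraction is t = (4 − 0)/(32 − 0) = 4/32 ≈ 0.125.
#aa46e3 → (170, 70, 227); #8fbd62 → (143, 189, 98).
R = 170 + 0.125 × (143 − 170) = 166.625 → 167
G = 70 + 0.125 × (189 − 70) = 84.875 → 85
B = 227 + 0.125 × (98 − 227) = 210.875 → 211

(167, 85, 211)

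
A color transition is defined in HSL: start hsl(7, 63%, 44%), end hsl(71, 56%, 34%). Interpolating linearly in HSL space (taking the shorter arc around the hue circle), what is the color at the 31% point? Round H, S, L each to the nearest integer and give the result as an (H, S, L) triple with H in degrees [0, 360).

Hue arc: Δh = 71 − 7 = 64° (|Δh| ≤ 180, already the shorter path).
H = 7 + 0.31 × (64) = 26.84 → 27°
S = 63 + 0.31 × (56 − 63) = 60.83 → 61%
L = 44 + 0.31 × (34 − 44) = 40.9 → 41%

(27, 61, 41)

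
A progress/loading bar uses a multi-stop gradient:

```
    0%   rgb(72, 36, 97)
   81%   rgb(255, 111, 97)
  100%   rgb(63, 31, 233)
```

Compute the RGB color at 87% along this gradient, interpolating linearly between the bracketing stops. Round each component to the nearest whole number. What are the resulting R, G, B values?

87% lies between the 81% and 100% stops, so the local fraction is t = (87 − 81)/(100 − 81) = 6/19 ≈ 0.3158.
R = 255 + 0.3158 × (63 − 255) = 194.366 → 194
G = 111 + 0.3158 × (31 − 111) = 85.736 → 86
B = 97 + 0.3158 × (233 − 97) = 139.949 → 140

(194, 86, 140)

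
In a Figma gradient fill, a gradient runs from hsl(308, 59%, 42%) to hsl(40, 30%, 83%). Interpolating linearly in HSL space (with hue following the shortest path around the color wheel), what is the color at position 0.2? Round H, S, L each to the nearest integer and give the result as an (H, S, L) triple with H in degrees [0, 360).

Hue: 40 − 308 = -268°, but |-268| > 180 so the shorter arc goes the other way: Δh = -268 + 360 = 92°.
H = 308 + 0.2 × (92) = 326.4 → 326°
S = 59 + 0.2 × (30 − 59) = 53.2 → 53%
L = 42 + 0.2 × (83 − 42) = 50.2 → 50%

(326, 53, 50)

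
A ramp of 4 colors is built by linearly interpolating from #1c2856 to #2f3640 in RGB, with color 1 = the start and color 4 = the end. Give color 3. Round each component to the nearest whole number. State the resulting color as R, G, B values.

With 4 swatches and endpoints inclusive, swatch 3 sits at t = (3 − 1)/(4 − 1) = 2/3 ≈ 0.6667.
#1c2856 → (28, 40, 86); #2f3640 → (47, 54, 64).
R = 28 + 0.6667 × (47 − 28) = 40.667 → 41
G = 40 + 0.6667 × (54 − 40) = 49.334 → 49
B = 86 + 0.6667 × (64 − 86) = 71.333 → 71

(41, 49, 71)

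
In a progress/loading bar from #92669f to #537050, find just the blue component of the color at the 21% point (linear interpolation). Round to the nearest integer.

B₁ = 159 (from #92669f), B₂ = 80 (from #537050).
B = 159 + 0.21 × (80 − 159) = 142.41 → 142

142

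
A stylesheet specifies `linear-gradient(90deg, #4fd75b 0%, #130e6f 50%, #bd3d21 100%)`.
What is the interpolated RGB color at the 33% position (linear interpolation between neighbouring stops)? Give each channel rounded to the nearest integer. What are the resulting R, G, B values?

(39, 82, 104)

33% lies between the 0% and 50% stops, so the local fraction is t = (33 − 0)/(50 − 0) = 33/50 ≈ 0.66.
#4fd75b → (79, 215, 91); #130e6f → (19, 14, 111).
R = 79 + 0.66 × (19 − 79) = 39.4 → 39
G = 215 + 0.66 × (14 − 215) = 82.34 → 82
B = 91 + 0.66 × (111 − 91) = 104.2 → 104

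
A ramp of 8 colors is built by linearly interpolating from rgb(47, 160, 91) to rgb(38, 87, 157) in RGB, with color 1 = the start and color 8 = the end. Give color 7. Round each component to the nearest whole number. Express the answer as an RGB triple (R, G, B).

(39, 97, 148)

With 8 swatches and endpoints inclusive, swatch 7 sits at t = (7 − 1)/(8 − 1) = 6/7 ≈ 0.8571.
R = 47 + 0.8571 × (38 − 47) = 39.286 → 39
G = 160 + 0.8571 × (87 − 160) = 97.432 → 97
B = 91 + 0.8571 × (157 − 91) = 147.569 → 148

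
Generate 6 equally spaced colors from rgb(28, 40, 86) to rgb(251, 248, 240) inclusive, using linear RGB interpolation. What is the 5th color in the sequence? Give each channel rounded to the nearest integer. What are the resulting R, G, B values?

With 6 swatches and endpoints inclusive, swatch 5 sits at t = (5 − 1)/(6 − 1) = 4/5 ≈ 0.8.
R = 28 + 0.8 × (251 − 28) = 206.4 → 206
G = 40 + 0.8 × (248 − 40) = 206.4 → 206
B = 86 + 0.8 × (240 − 86) = 209.2 → 209

(206, 206, 209)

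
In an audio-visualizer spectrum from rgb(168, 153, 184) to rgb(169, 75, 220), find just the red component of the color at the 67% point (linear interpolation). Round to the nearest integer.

R = 168 + 0.67 × (169 − 168) = 168.67 → 169

169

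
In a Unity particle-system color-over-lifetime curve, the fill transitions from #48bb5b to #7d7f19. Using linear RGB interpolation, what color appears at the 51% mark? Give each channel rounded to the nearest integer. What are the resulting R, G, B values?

(99, 156, 57)

#48bb5b → (72, 187, 91); #7d7f19 → (125, 127, 25).
51% corresponds to t = 0.51.
R = 72 + 0.51 × (125 − 72) = 72 + 0.51 × 53 = 99.03 → 99
G = 187 + 0.51 × (127 − 187) = 187 + 0.51 × -60 = 156.4 → 156
B = 91 + 0.51 × (25 − 91) = 91 + 0.51 × -66 = 57.34 → 57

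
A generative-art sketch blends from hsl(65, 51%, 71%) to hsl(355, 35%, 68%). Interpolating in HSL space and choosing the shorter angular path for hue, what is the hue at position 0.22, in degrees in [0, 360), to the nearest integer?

50

Hue: 355 − 65 = 290°, but |290| > 180 so the shorter arc goes the other way: Δh = 290 − 360 = -70°.
H = 65 + 0.22 × (-70) = 49.6 → 50°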